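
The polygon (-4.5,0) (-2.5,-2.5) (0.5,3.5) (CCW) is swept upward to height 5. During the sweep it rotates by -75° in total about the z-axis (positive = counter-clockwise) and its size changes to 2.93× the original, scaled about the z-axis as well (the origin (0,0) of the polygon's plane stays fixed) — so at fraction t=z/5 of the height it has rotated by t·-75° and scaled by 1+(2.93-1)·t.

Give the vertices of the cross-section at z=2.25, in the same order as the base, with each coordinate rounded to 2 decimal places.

Cross-section at z=2.25: (-6.99,4.67) (-6.48,-1.29) (4.41,4.92)

t = z/height = 2.25/5 = 0.45
s = 1 + (scale-1)·z/height = 1 + (2.93-1)·2.25/5 = 1.868500
θ = twist·z/height = -75°·2.25/5 = -33.7500° = -0.589049 rad
cos θ = 0.831470, sin θ = -0.555570 (intermediates below are computed at full precision and shown rounded to 5 d.p.)
v1: (-4.5,0) → rotate → (-3.74161,2.50007) → ×s → (-6.99120,4.67137) → (-6.99,4.67)
v2: (-2.5,-2.5) → rotate → (-3.46760,-0.68975) → ×s → (-6.47921,-1.28879) → (-6.48,-1.29)
v3: (0.5,3.5) → rotate → (2.36023,2.63236) → ×s → (4.41009,4.91856) → (4.41,4.92)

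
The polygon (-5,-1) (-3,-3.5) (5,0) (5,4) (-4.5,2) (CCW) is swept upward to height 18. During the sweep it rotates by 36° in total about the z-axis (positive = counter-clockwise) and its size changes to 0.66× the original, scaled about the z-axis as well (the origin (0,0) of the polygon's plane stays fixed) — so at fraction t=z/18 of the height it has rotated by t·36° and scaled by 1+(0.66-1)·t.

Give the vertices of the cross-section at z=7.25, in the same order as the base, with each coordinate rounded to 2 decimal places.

t = z/height = 7.25/18 = 0.402778
s = 1 + (scale-1)·z/height = 1 + (0.66-1)·7.25/18 = 0.863056
θ = twist·z/height = 36°·7.25/18 = 14.5000° = 0.253073 rad
cos θ = 0.968148, sin θ = 0.250380 (intermediates below are computed at full precision and shown rounded to 5 d.p.)
v1: (-5,-1) → rotate → (-4.59036,-2.22005) → ×s → (-3.96173,-1.91602) → (-3.96,-1.92)
v2: (-3,-3.5) → rotate → (-2.02811,-4.13966) → ×s → (-1.75037,-3.57275) → (-1.75,-3.57)
v3: (5,0) → rotate → (4.84074,1.25190) → ×s → (4.17783,1.08046) → (4.18,1.08)
v4: (5,4) → rotate → (3.83922,5.12449) → ×s → (3.31346,4.42272) → (3.31,4.42)
v5: (-4.5,2) → rotate → (-4.85742,0.80959) → ×s → (-4.19223,0.69872) → (-4.19,0.70)

Cross-section at z=7.25: (-3.96,-1.92) (-1.75,-3.57) (4.18,1.08) (3.31,4.42) (-4.19,0.70)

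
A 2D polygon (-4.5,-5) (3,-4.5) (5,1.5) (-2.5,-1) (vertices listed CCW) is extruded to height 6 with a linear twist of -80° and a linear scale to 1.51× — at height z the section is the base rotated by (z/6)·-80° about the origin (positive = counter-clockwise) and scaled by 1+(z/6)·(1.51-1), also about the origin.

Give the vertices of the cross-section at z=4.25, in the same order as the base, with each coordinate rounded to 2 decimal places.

Cross-section at z=4.25: (-9.05,1.38) (-2.87,-6.78) (5.45,-4.56) (-3.01,2.10)

t = z/height = 4.25/6 = 0.708333
s = 1 + (scale-1)·z/height = 1 + (1.51-1)·4.25/6 = 1.361250
θ = twist·z/height = -80°·4.25/6 = -56.6667° = -0.989020 rad
cos θ = 0.549509, sin θ = -0.835488 (intermediates below are computed at full precision and shown rounded to 5 d.p.)
v1: (-4.5,-5) → rotate → (-6.65023,1.01215) → ×s → (-9.05262,1.37779) → (-9.05,1.38)
v2: (3,-4.5) → rotate → (-2.11117,-4.97925) → ×s → (-2.87383,-6.77801) → (-2.87,-6.78)
v3: (5,1.5) → rotate → (4.00078,-3.35318) → ×s → (5.44606,-4.56451) → (5.45,-4.56)
v4: (-2.5,-1) → rotate → (-2.20926,1.53921) → ×s → (-3.00736,2.09525) → (-3.01,2.10)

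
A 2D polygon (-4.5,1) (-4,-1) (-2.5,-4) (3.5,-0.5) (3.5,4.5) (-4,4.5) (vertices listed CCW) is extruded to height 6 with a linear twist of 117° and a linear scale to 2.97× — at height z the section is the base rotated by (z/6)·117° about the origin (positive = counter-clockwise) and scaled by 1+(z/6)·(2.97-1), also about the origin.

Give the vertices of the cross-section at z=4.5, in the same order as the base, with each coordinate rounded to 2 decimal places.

Cross-section at z=4.5: (-2.91,-11.04) (2.09,-10.00) (9.66,-6.58) (1.58,8.62) (-10.80,9.10) (-11.53,-9.46)

t = z/height = 4.5/6 = 0.75
s = 1 + (scale-1)·z/height = 1 + (2.97-1)·4.5/6 = 2.477500
θ = twist·z/height = 117°·4.5/6 = 87.7500° = 1.531526 rad
cos θ = 0.039260, sin θ = 0.999229 (intermediates below are computed at full precision and shown rounded to 5 d.p.)
v1: (-4.5,1) → rotate → (-1.17590,-4.45727) → ×s → (-2.91329,-11.04289) → (-2.91,-11.04)
v2: (-4,-1) → rotate → (0.84219,-4.03618) → ×s → (2.08653,-9.99963) → (2.09,-10.00)
v3: (-2.5,-4) → rotate → (3.89877,-2.65511) → ×s → (9.65919,-6.57804) → (9.66,-6.58)
v4: (3.5,-0.5) → rotate → (0.63702,3.47767) → ×s → (1.57823,8.61593) → (1.58,8.62)
v5: (3.5,4.5) → rotate → (-4.35912,3.67397) → ×s → (-10.79972,9.10226) → (-10.80,9.10)
v6: (-4,4.5) → rotate → (-4.65357,-3.82025) → ×s → (-11.52922,-9.46466) → (-11.53,-9.46)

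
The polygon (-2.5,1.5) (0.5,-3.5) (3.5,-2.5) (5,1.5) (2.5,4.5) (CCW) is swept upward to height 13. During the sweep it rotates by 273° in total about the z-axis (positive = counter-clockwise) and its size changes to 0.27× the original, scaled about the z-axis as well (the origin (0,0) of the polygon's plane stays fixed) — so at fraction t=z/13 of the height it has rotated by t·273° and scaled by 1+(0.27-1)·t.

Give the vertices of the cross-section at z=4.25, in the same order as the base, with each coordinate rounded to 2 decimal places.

Cross-section at z=4.25: (-1.17,-1.89) (2.67,0.35) (1.94,2.64) (-1.09,3.82) (-3.40,1.95)

t = z/height = 4.25/13 = 0.326923
s = 1 + (scale-1)·z/height = 1 + (0.27-1)·4.25/13 = 0.761346
θ = twist·z/height = 273°·4.25/13 = 89.2500° = 1.557706 rad
cos θ = 0.013090, sin θ = 0.999914 (intermediates below are computed at full precision and shown rounded to 5 d.p.)
v1: (-2.5,1.5) → rotate → (-1.53260,-2.48015) → ×s → (-1.16684,-1.88825) → (-1.17,-1.89)
v2: (0.5,-3.5) → rotate → (3.50624,0.45414) → ×s → (2.66947,0.34576) → (2.67,0.35)
v3: (3.5,-2.5) → rotate → (2.54560,3.46698) → ×s → (1.93808,2.63957) → (1.94,2.64)
v4: (5,1.5) → rotate → (-1.43442,5.01921) → ×s → (-1.09209,3.82135) → (-1.09,3.82)
v5: (2.5,4.5) → rotate → (-4.46689,2.55869) → ×s → (-3.40085,1.94805) → (-3.40,1.95)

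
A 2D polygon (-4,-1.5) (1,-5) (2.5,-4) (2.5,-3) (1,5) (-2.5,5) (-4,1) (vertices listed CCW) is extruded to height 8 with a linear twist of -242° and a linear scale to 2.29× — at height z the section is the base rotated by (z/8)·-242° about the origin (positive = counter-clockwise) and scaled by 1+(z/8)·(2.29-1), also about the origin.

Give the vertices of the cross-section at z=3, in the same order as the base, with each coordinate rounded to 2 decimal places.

Cross-section at z=3: (-2.15,5.96) (-7.44,-1.39) (-5.98,-3.63) (-4.50,-3.65) (7.40,-1.58) (7.47,3.61) (1.56,5.92)

t = z/height = 3/8 = 0.375
s = 1 + (scale-1)·z/height = 1 + (2.29-1)·3/8 = 1.483750
θ = twist·z/height = -242°·3/8 = -90.7500° = -1.583886 rad
cos θ = -0.013090, sin θ = -0.999914 (intermediates below are computed at full precision and shown rounded to 5 d.p.)
v1: (-4,-1.5) → rotate → (-1.44751,4.01929) → ×s → (-2.14775,5.96362) → (-2.15,5.96)
v2: (1,-5) → rotate → (-5.01266,-0.93447) → ×s → (-7.43754,-1.38651) → (-7.44,-1.39)
v3: (2.5,-4) → rotate → (-4.03238,-2.44743) → ×s → (-5.98305,-3.63137) → (-5.98,-3.63)
v4: (2.5,-3) → rotate → (-3.03247,-2.46052) → ×s → (-4.49942,-3.65079) → (-4.50,-3.65)
v5: (1,5) → rotate → (4.98648,-1.06536) → ×s → (7.39869,-1.58073) → (7.40,-1.58)
v6: (-2.5,5) → rotate → (5.03230,2.43434) → ×s → (7.46667,3.61195) → (7.47,3.61)
v7: (-4,1) → rotate → (1.05227,3.98657) → ×s → (1.56131,5.91507) → (1.56,5.92)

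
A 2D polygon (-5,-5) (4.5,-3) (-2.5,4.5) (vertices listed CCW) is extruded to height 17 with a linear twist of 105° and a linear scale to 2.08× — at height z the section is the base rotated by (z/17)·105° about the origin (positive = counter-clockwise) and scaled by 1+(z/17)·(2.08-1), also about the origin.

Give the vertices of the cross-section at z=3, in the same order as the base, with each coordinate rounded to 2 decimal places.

Cross-section at z=3: (-3.75,-7.54) (6.21,-1.68) (-4.52,4.13)

t = z/height = 3/17 = 0.176471
s = 1 + (scale-1)·z/height = 1 + (2.08-1)·3/17 = 1.190588
θ = twist·z/height = 105°·3/17 = 18.5294° = 0.323399 rad
cos θ = 0.948161, sin θ = 0.317791 (intermediates below are computed at full precision and shown rounded to 5 d.p.)
v1: (-5,-5) → rotate → (-3.15185,-6.32976) → ×s → (-3.75255,-7.53614) → (-3.75,-7.54)
v2: (4.5,-3) → rotate → (5.22010,-1.41442) → ×s → (6.21499,-1.68399) → (6.21,-1.68)
v3: (-2.5,4.5) → rotate → (-3.80046,3.47224) → ×s → (-4.52479,4.13401) → (-4.52,4.13)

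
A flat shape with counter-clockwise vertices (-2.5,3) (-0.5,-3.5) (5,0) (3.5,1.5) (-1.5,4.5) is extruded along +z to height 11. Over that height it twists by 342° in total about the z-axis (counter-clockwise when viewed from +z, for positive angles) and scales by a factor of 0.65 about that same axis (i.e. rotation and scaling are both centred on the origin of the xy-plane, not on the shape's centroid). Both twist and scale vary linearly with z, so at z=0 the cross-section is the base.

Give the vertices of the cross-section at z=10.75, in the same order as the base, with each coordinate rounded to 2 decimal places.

t = z/height = 10.75/11 = 0.977273
s = 1 + (scale-1)·z/height = 1 + (0.65-1)·10.75/11 = 0.657955
θ = twist·z/height = 342°·10.75/11 = 334.2273° = 5.833366 rad
cos θ = 0.900526, sin θ = -0.434802 (intermediates below are computed at full precision and shown rounded to 5 d.p.)
v1: (-2.5,3) → rotate → (-0.94691,3.78858) → ×s → (-0.62302,2.49272) → (-0.62,2.49)
v2: (-0.5,-3.5) → rotate → (-1.97207,-2.93444) → ×s → (-1.29753,-1.93073) → (-1.30,-1.93)
v3: (5,0) → rotate → (4.50263,-2.17401) → ×s → (2.96253,-1.43040) → (2.96,-1.43)
v4: (3.5,1.5) → rotate → (3.80404,-0.17102) → ×s → (2.50289,-0.11252) → (2.50,-0.11)
v5: (-1.5,4.5) → rotate → (0.60582,4.70457) → ×s → (0.39860,3.09539) → (0.40,3.10)

Cross-section at z=10.75: (-0.62,2.49) (-1.30,-1.93) (2.96,-1.43) (2.50,-0.11) (0.40,3.10)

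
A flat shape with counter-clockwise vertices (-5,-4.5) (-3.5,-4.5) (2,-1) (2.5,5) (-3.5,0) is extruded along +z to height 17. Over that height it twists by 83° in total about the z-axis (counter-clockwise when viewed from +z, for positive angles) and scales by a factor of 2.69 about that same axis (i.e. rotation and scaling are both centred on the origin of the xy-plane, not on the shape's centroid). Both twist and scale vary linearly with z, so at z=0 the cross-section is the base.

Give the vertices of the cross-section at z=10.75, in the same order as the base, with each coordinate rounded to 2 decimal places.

Cross-section at z=10.75: (1.09,-13.87) (2.97,-11.41) (4.16,2.02) (-5.05,10.40) (-4.41,-5.74)

t = z/height = 10.75/17 = 0.632353
s = 1 + (scale-1)·z/height = 1 + (2.69-1)·10.75/17 = 2.068676
θ = twist·z/height = 83°·10.75/17 = 52.4853° = 0.916041 rad
cos θ = 0.608965, sin θ = 0.793197 (intermediates below are computed at full precision and shown rounded to 5 d.p.)
v1: (-5,-4.5) → rotate → (0.52456,-6.70633) → ×s → (1.08515,-13.87322) → (1.09,-13.87)
v2: (-3.5,-4.5) → rotate → (1.43801,-5.51653) → ×s → (2.97478,-11.41192) → (2.97,-11.41)
v3: (2,-1) → rotate → (2.01113,0.97743) → ×s → (4.16037,2.02198) → (4.16,2.02)
v4: (2.5,5) → rotate → (-2.44357,5.02782) → ×s → (-5.05496,10.40093) → (-5.05,10.40)
v5: (-3.5,0) → rotate → (-2.13138,-2.77619) → ×s → (-4.40913,-5.74304) → (-4.41,-5.74)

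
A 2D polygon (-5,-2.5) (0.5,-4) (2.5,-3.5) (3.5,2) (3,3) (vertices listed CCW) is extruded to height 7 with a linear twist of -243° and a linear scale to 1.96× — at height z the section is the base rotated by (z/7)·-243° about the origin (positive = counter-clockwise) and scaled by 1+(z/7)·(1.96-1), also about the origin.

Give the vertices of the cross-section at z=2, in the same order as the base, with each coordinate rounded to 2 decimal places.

Cross-section at z=2: (-5.22,4.85) (-4.55,-2.39) (-3.06,-4.55) (3.95,-3.28) (4.92,-2.24)

t = z/height = 2/7 = 0.285714
s = 1 + (scale-1)·z/height = 1 + (1.96-1)·2/7 = 1.274286
θ = twist·z/height = -243°·2/7 = -69.4286° = -1.211757 rad
cos θ = 0.351375, sin θ = -0.936235 (intermediates below are computed at full precision and shown rounded to 5 d.p.)
v1: (-5,-2.5) → rotate → (-4.09746,3.80274) → ×s → (-5.22134,4.84577) → (-5.22,4.85)
v2: (0.5,-4) → rotate → (-3.56925,-1.87362) → ×s → (-4.54825,-2.38752) → (-4.55,-2.39)
v3: (2.5,-3.5) → rotate → (-2.39838,-3.57040) → ×s → (-3.05623,-4.54971) → (-3.06,-4.55)
v4: (3.5,2) → rotate → (3.10228,-2.57407) → ×s → (3.95319,-3.28010) → (3.95,-3.28)
v5: (3,3) → rotate → (3.86283,-1.75458) → ×s → (4.92235,-2.23584) → (4.92,-2.24)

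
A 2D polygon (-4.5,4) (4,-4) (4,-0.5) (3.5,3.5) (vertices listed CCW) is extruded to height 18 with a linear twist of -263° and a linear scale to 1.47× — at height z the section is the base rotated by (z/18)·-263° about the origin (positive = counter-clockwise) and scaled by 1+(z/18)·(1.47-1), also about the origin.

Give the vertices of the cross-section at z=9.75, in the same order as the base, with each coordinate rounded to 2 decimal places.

t = z/height = 9.75/18 = 0.541667
s = 1 + (scale-1)·z/height = 1 + (1.47-1)·9.75/18 = 1.254583
θ = twist·z/height = -263°·9.75/18 = -142.4583° = -2.486367 rad
cos θ = -0.792910, sin θ = -0.609338 (intermediates below are computed at full precision and shown rounded to 5 d.p.)
v1: (-4.5,4) → rotate → (6.00545,-0.42962) → ×s → (7.53434,-0.53899) → (7.53,-0.54)
v2: (4,-4) → rotate → (-5.60899,0.73429) → ×s → (-7.03695,0.92123) → (-7.04,0.92)
v3: (4,-0.5) → rotate → (-3.47631,-2.04090) → ×s → (-4.36132,-2.56048) → (-4.36,-2.56)
v4: (3.5,3.5) → rotate → (-0.64250,-4.90787) → ×s → (-0.80607,-6.15733) → (-0.81,-6.16)

Cross-section at z=9.75: (7.53,-0.54) (-7.04,0.92) (-4.36,-2.56) (-0.81,-6.16)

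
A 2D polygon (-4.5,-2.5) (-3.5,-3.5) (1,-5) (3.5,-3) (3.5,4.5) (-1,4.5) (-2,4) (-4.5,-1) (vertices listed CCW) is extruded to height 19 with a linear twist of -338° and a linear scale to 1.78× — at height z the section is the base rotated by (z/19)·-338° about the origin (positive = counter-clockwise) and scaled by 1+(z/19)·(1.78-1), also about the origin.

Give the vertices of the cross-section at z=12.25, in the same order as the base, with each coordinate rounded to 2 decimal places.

Cross-section at z=12.25: (7.64,-1.19) (7.38,0.92) (3.43,6.85) (-1.38,6.79) (-8.31,-2.10) (-2.97,-6.26) (-1.32,-6.59) (6.26,-2.97)

t = z/height = 12.25/19 = 0.644737
s = 1 + (scale-1)·z/height = 1 + (1.78-1)·12.25/19 = 1.502895
θ = twist·z/height = -338°·12.25/19 = -217.9211° = -3.803440 rad
cos θ = -0.788858, sin θ = 0.614575 (intermediates below are computed at full precision and shown rounded to 5 d.p.)
v1: (-4.5,-2.5) → rotate → (5.08630,-0.79344) → ×s → (7.64417,-1.19246) → (7.64,-1.19)
v2: (-3.5,-3.5) → rotate → (4.91202,0.60999) → ×s → (7.38224,0.91675) → (7.38,0.92)
v3: (1,-5) → rotate → (2.28402,4.55887) → ×s → (3.43264,6.85150) → (3.43,6.85)
v4: (3.5,-3) → rotate → (-0.91728,4.51759) → ×s → (-1.37857,6.78946) → (-1.38,6.79)
v5: (3.5,4.5) → rotate → (-5.52659,-1.39885) → ×s → (-8.30589,-2.10232) → (-8.31,-2.10)
v6: (-1,4.5) → rotate → (-1.97673,-4.16444) → ×s → (-2.97082,-6.25871) → (-2.97,-6.26)
v7: (-2,4) → rotate → (-0.88058,-4.38458) → ×s → (-1.32342,-6.58957) → (-1.32,-6.59)
v8: (-4.5,-1) → rotate → (4.16444,-1.97673) → ×s → (6.25871,-2.97082) → (6.26,-2.97)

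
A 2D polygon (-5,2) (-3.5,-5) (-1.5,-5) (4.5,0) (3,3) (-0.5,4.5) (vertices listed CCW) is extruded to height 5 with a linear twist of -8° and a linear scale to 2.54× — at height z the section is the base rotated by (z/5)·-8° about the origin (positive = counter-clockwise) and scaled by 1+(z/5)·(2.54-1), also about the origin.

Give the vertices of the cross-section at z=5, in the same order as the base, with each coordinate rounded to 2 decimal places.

Cross-section at z=5: (-11.87,6.80) (-10.57,-11.34) (-5.54,-12.05) (11.32,-1.59) (8.61,6.49) (0.33,11.50)

t = z/height = 5/5 = 1
s = 1 + (scale-1)·z/height = 1 + (2.54-1)·5/5 = 2.540000
θ = twist·z/height = -8°·5/5 = -8.0000° = -0.139626 rad
cos θ = 0.990268, sin θ = -0.139173 (intermediates below are computed at full precision and shown rounded to 5 d.p.)
v1: (-5,2) → rotate → (-4.67299,2.67640) → ×s → (-11.86941,6.79806) → (-11.87,6.80)
v2: (-3.5,-5) → rotate → (-4.16180,-4.46423) → ×s → (-10.57098,-11.33916) → (-10.57,-11.34)
v3: (-1.5,-5) → rotate → (-2.18127,-4.74258) → ×s → (-5.54042,-12.04615) → (-5.54,-12.05)
v4: (4.5,0) → rotate → (4.45621,-0.62628) → ×s → (11.31876,-1.59075) → (11.32,-1.59)
v5: (3,3) → rotate → (3.38832,2.55328) → ×s → (8.60634,6.48534) → (8.61,6.49)
v6: (-0.5,4.5) → rotate → (0.13114,4.52579) → ×s → (0.33311,11.49551) → (0.33,11.50)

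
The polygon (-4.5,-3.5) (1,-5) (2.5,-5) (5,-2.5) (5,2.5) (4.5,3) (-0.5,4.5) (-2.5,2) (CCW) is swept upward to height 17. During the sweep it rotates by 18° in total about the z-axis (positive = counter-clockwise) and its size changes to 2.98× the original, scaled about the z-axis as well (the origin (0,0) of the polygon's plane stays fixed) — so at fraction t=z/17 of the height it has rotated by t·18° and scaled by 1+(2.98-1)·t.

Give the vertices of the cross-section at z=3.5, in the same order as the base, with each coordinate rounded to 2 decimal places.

t = z/height = 3.5/17 = 0.205882
s = 1 + (scale-1)·z/height = 1 + (2.98-1)·3.5/17 = 1.407647
θ = twist·z/height = 18°·3.5/17 = 3.7059° = 0.064680 rad
cos θ = 0.997909, sin θ = 0.064635 (intermediates below are computed at full precision and shown rounded to 5 d.p.)
v1: (-4.5,-3.5) → rotate → (-4.26437,-3.78354) → ×s → (-6.00273,-5.32589) → (-6.00,-5.33)
v2: (1,-5) → rotate → (1.32108,-4.92491) → ×s → (1.85962,-6.93254) → (1.86,-6.93)
v3: (2.5,-5) → rotate → (2.81795,-4.82796) → ×s → (3.96667,-6.79606) → (3.97,-6.80)
v4: (5,-2.5) → rotate → (5.15113,-2.17160) → ×s → (7.25098,-3.05684) → (7.25,-3.06)
v5: (5,2.5) → rotate → (4.82796,2.81795) → ×s → (6.79606,3.96667) → (6.80,3.97)
v6: (4.5,3) → rotate → (4.29669,3.28458) → ×s → (6.04822,4.62353) → (6.05,4.62)
v7: (-0.5,4.5) → rotate → (-0.78981,4.45827) → ×s → (-1.11178,6.27567) → (-1.11,6.28)
v8: (-2.5,2) → rotate → (-2.62404,1.83423) → ×s → (-3.69372,2.58195) → (-3.69,2.58)

Cross-section at z=3.5: (-6.00,-5.33) (1.86,-6.93) (3.97,-6.80) (7.25,-3.06) (6.80,3.97) (6.05,4.62) (-1.11,6.28) (-3.69,2.58)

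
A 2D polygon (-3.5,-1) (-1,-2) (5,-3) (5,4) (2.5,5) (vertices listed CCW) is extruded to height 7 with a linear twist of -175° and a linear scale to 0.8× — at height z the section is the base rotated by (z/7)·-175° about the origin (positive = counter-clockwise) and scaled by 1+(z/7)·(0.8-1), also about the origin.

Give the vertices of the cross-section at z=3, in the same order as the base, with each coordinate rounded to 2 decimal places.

Cross-section at z=3: (-1.71,2.85) (-2.00,0.41) (-1.47,-5.13) (4.72,-3.47) (5.01,-1.02)

t = z/height = 3/7 = 0.428571
s = 1 + (scale-1)·z/height = 1 + (0.8-1)·3/7 = 0.914286
θ = twist·z/height = -175°·3/7 = -75.0000° = -1.308997 rad
cos θ = 0.258819, sin θ = -0.965926 (intermediates below are computed at full precision and shown rounded to 5 d.p.)
v1: (-3.5,-1) → rotate → (-1.87179,3.12192) → ×s → (-1.71135,2.85433) → (-1.71,2.85)
v2: (-1,-2) → rotate → (-2.19067,0.44829) → ×s → (-2.00290,0.40986) → (-2.00,0.41)
v3: (5,-3) → rotate → (-1.60368,-5.60609) → ×s → (-1.46622,-5.12556) → (-1.47,-5.13)
v4: (5,4) → rotate → (5.15780,-3.79435) → ×s → (4.71570,-3.46912) → (4.72,-3.47)
v5: (2.5,5) → rotate → (5.47668,-1.12072) → ×s → (5.00725,-1.02466) → (5.01,-1.02)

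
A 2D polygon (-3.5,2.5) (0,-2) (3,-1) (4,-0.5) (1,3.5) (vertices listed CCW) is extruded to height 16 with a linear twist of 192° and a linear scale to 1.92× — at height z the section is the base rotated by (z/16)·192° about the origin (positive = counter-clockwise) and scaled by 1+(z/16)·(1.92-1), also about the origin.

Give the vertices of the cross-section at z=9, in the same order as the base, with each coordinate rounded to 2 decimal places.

t = z/height = 9/16 = 0.5625
s = 1 + (scale-1)·z/height = 1 + (1.92-1)·9/16 = 1.517500
θ = twist·z/height = 192°·9/16 = 108.0000° = 1.884956 rad
cos θ = -0.309017, sin θ = 0.951057 (intermediates below are computed at full precision and shown rounded to 5 d.p.)
v1: (-3.5,2.5) → rotate → (-1.29608,-4.10124) → ×s → (-1.96680,-6.22363) → (-1.97,-6.22)
v2: (0,-2) → rotate → (1.90211,0.61803) → ×s → (2.88646,0.93787) → (2.89,0.94)
v3: (3,-1) → rotate → (0.02401,3.16219) → ×s → (0.03643,4.79862) → (0.04,4.80)
v4: (4,-0.5) → rotate → (-0.76054,3.95873) → ×s → (-1.15412,6.00738) → (-1.15,6.01)
v5: (1,3.5) → rotate → (-3.63771,-0.13050) → ×s → (-5.52023,-0.19804) → (-5.52,-0.20)

Cross-section at z=9: (-1.97,-6.22) (2.89,0.94) (0.04,4.80) (-1.15,6.01) (-5.52,-0.20)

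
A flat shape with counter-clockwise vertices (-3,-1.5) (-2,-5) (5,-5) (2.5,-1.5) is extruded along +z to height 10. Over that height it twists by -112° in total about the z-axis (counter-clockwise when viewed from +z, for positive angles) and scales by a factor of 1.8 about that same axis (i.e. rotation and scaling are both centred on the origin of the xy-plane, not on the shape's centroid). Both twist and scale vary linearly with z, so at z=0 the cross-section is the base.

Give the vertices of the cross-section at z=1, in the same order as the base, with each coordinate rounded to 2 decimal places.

t = z/height = 1/10 = 0.1
s = 1 + (scale-1)·z/height = 1 + (1.8-1)·1/10 = 1.080000
θ = twist·z/height = -112°·1/10 = -11.2000° = -0.195477 rad
cos θ = 0.980955, sin θ = -0.194234 (intermediates below are computed at full precision and shown rounded to 5 d.p.)
v1: (-3,-1.5) → rotate → (-3.23422,-0.88873) → ×s → (-3.49295,-0.95983) → (-3.49,-0.96)
v2: (-2,-5) → rotate → (-2.93308,-4.51631) → ×s → (-3.16773,-4.87761) → (-3.17,-4.88)
v3: (5,-5) → rotate → (3.93360,-5.87595) → ×s → (4.24829,-6.34602) → (4.25,-6.35)
v4: (2.5,-1.5) → rotate → (2.16104,-1.95702) → ×s → (2.33392,-2.11358) → (2.33,-2.11)

Cross-section at z=1: (-3.49,-0.96) (-3.17,-4.88) (4.25,-6.35) (2.33,-2.11)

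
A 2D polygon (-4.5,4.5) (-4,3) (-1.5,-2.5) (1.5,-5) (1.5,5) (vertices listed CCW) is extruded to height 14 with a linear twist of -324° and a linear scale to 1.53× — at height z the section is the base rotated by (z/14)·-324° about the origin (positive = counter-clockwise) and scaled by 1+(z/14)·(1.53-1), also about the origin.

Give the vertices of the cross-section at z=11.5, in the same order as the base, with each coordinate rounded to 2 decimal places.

t = z/height = 11.5/14 = 0.821429
s = 1 + (scale-1)·z/height = 1 + (1.53-1)·11.5/14 = 1.435357
θ = twist·z/height = -324°·11.5/14 = -266.1429° = -4.645069 rad
cos θ = -0.067269, sin θ = 0.997735 (intermediates below are computed at full precision and shown rounded to 5 d.p.)
v1: (-4.5,4.5) → rotate → (-4.18710,-4.79252) → ×s → (-6.00998,-6.87897) → (-6.01,-6.88)
v2: (-4,3) → rotate → (-2.72413,-4.19275) → ×s → (-3.91010,-6.01809) → (-3.91,-6.02)
v3: (-1.5,-2.5) → rotate → (2.59524,-1.32843) → ×s → (3.72510,-1.90677) → (3.73,-1.91)
v4: (1.5,-5) → rotate → (4.88777,1.83295) → ×s → (7.01570,2.63093) → (7.02,2.63)
v5: (1.5,5) → rotate → (-5.08958,1.16026) → ×s → (-7.30536,1.66538) → (-7.31,1.67)

Cross-section at z=11.5: (-6.01,-6.88) (-3.91,-6.02) (3.73,-1.91) (7.02,2.63) (-7.31,1.67)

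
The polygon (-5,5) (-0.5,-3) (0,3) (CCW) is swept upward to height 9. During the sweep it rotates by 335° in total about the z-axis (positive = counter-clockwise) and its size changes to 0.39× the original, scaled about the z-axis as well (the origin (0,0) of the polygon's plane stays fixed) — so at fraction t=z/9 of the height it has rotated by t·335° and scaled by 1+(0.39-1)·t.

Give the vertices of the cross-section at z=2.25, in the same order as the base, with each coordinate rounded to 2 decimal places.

Cross-section at z=2.25: (-4.67,-3.75) (2.48,-0.70) (-2.53,0.28)

t = z/height = 2.25/9 = 0.25
s = 1 + (scale-1)·z/height = 1 + (0.39-1)·2.25/9 = 0.847500
θ = twist·z/height = 335°·2.25/9 = 83.7500° = 1.461713 rad
cos θ = 0.108867, sin θ = 0.994056 (intermediates below are computed at full precision and shown rounded to 5 d.p.)
v1: (-5,5) → rotate → (-5.51462,-4.42595) → ×s → (-4.67364,-3.75099) → (-4.67,-3.75)
v2: (-0.5,-3) → rotate → (2.92774,-0.82363) → ×s → (2.48126,-0.69803) → (2.48,-0.70)
v3: (0,3) → rotate → (-2.98217,0.32660) → ×s → (-2.52739,0.27679) → (-2.53,0.28)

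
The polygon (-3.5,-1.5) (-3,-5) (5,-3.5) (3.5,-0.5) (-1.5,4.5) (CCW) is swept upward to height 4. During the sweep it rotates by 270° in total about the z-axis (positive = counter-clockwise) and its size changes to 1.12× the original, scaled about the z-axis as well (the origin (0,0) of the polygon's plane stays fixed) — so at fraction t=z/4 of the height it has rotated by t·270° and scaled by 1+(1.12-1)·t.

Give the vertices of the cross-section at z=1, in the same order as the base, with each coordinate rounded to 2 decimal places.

Cross-section at z=1: (0.05,-3.92) (3.58,-4.83) (5.30,3.38) (1.86,3.13) (-4.87,0.35)

t = z/height = 1/4 = 0.25
s = 1 + (scale-1)·z/height = 1 + (1.12-1)·1/4 = 1.030000
θ = twist·z/height = 270°·1/4 = 67.5000° = 1.178097 rad
cos θ = 0.382683, sin θ = 0.923880 (intermediates below are computed at full precision and shown rounded to 5 d.p.)
v1: (-3.5,-1.5) → rotate → (0.04643,-3.80760) → ×s → (0.04782,-3.92183) → (0.05,-3.92)
v2: (-3,-5) → rotate → (3.47135,-4.68506) → ×s → (3.57549,-4.82561) → (3.58,-4.83)
v3: (5,-3.5) → rotate → (5.14700,3.28001) → ×s → (5.30141,3.37841) → (5.30,3.38)
v4: (3.5,-0.5) → rotate → (1.80133,3.04224) → ×s → (1.85537,3.13350) → (1.86,3.13)
v5: (-1.5,4.5) → rotate → (-4.73148,0.33626) → ×s → (-4.87343,0.34634) → (-4.87,0.35)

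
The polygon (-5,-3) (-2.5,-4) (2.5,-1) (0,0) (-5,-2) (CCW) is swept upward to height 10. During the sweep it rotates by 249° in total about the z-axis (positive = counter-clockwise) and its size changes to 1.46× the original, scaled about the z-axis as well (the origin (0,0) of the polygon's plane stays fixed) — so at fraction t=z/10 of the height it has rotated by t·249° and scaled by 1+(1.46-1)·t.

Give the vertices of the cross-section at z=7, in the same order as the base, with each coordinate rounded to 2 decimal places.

t = z/height = 7/10 = 0.7
s = 1 + (scale-1)·z/height = 1 + (1.46-1)·7/10 = 1.322000
θ = twist·z/height = 249°·7/10 = 174.3000° = 3.042109 rad
cos θ = -0.995056, sin θ = 0.099320 (intermediates below are computed at full precision and shown rounded to 5 d.p.)
v1: (-5,-3) → rotate → (5.27324,2.48857) → ×s → (6.97122,3.28989) → (6.97,3.29)
v2: (-2.5,-4) → rotate → (2.88492,3.73192) → ×s → (3.81386,4.93360) → (3.81,4.93)
v3: (2.5,-1) → rotate → (-2.38832,1.24335) → ×s → (-3.15736,1.64372) → (-3.16,1.64)
v4: (0,0) → rotate → (0.00000,0.00000) → ×s → (0.00000,0.00000) → (0.00,0.00)
v5: (-5,-2) → rotate → (5.17392,1.49351) → ×s → (6.83992,1.97442) → (6.84,1.97)

Cross-section at z=7: (6.97,3.29) (3.81,4.93) (-3.16,1.64) (0.00,0.00) (6.84,1.97)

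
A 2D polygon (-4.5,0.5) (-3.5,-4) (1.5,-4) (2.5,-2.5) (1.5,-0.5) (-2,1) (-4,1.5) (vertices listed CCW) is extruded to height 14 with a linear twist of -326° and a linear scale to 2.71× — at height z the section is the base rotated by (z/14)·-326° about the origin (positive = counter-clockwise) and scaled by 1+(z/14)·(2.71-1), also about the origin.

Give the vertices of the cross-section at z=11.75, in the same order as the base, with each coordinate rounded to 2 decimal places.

Cross-section at z=11.75: (-1.90,-10.86) (9.19,-9.12) (9.95,3.03) (6.46,5.69) (1.44,3.57) (-2.74,-4.71) (-4.26,-9.49)

t = z/height = 11.75/14 = 0.839286
s = 1 + (scale-1)·z/height = 1 + (2.71-1)·11.75/14 = 2.435179
θ = twist·z/height = -326°·11.75/14 = -273.6071° = -4.775345 rad
cos θ = 0.062915, sin θ = 0.998019 (intermediates below are computed at full precision and shown rounded to 5 d.p.)
v1: (-4.5,0.5) → rotate → (-0.78213,-4.45963) → ×s → (-1.90462,-10.85999) → (-1.90,-10.86)
v2: (-3.5,-4) → rotate → (3.77187,-3.74473) → ×s → (9.18518,-9.11908) → (9.19,-9.12)
v3: (1.5,-4) → rotate → (4.08645,1.24537) → ×s → (9.95123,3.03269) → (9.95,3.03)
v4: (2.5,-2.5) → rotate → (2.65233,2.33776) → ×s → (6.45891,5.69286) → (6.46,5.69)
v5: (1.5,-0.5) → rotate → (0.59338,1.46557) → ×s → (1.44499,3.56893) → (1.44,3.57)
v6: (-2,1) → rotate → (-1.12385,-1.93312) → ×s → (-2.73677,-4.70750) → (-2.74,-4.71)
v7: (-4,1.5) → rotate → (-1.74869,-3.89770) → ×s → (-4.25837,-9.49160) → (-4.26,-9.49)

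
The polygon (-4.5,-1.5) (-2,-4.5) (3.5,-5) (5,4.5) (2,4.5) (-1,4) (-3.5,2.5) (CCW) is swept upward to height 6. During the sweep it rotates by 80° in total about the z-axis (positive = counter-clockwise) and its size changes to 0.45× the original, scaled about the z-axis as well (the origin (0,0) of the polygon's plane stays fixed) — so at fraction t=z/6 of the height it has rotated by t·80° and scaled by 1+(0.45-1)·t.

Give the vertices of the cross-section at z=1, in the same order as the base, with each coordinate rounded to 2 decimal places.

Cross-section at z=1: (-3.66,-2.27) (-0.83,-4.40) (4.14,-3.69) (3.48,5.02) (0.83,4.40) (-1.72,3.33) (-3.62,1.48)

t = z/height = 1/6 = 0.166667
s = 1 + (scale-1)·z/height = 1 + (0.45-1)·1/6 = 0.908333
θ = twist·z/height = 80°·1/6 = 13.3333° = 0.232711 rad
cos θ = 0.973045, sin θ = 0.230616 (intermediates below are computed at full precision and shown rounded to 5 d.p.)
v1: (-4.5,-1.5) → rotate → (-4.03278,-2.49734) → ×s → (-3.66311,-2.26842) → (-3.66,-2.27)
v2: (-2,-4.5) → rotate → (-0.90832,-4.83993) → ×s → (-0.82506,-4.39627) → (-0.83,-4.40)
v3: (3.5,-5) → rotate → (4.55874,-4.05807) → ×s → (4.14085,-3.68608) → (4.14,-3.69)
v4: (5,4.5) → rotate → (3.82745,5.53178) → ×s → (3.47660,5.02470) → (3.48,5.02)
v5: (2,4.5) → rotate → (0.90832,4.83993) → ×s → (0.82506,4.39627) → (0.83,4.40)
v6: (-1,4) → rotate → (-1.89551,3.66156) → ×s → (-1.72175,3.32592) → (-1.72,3.33)
v7: (-3.5,2.5) → rotate → (-3.98220,1.62546) → ×s → (-3.61716,1.47646) → (-3.62,1.48)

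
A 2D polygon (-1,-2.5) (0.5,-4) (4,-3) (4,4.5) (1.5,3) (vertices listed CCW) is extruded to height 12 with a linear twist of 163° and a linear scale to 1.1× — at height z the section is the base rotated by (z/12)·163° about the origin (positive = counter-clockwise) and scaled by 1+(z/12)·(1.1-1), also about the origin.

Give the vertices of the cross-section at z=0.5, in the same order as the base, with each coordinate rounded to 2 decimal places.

t = z/height = 0.5/12 = 0.0416667
s = 1 + (scale-1)·z/height = 1 + (1.1-1)·0.5/12 = 1.004167
θ = twist·z/height = 163°·0.5/12 = 6.7917° = 0.118537 rad
cos θ = 0.992983, sin θ = 0.118260 (intermediates below are computed at full precision and shown rounded to 5 d.p.)
v1: (-1,-2.5) → rotate → (-0.69733,-2.60072) → ×s → (-0.70024,-2.61155) → (-0.70,-2.61)
v2: (0.5,-4) → rotate → (0.96953,-3.91280) → ×s → (0.97357,-3.92910) → (0.97,-3.93)
v3: (4,-3) → rotate → (4.32671,-2.50591) → ×s → (4.34474,-2.51635) → (4.34,-2.52)
v4: (4,4.5) → rotate → (3.43976,4.94146) → ×s → (3.45410,4.96205) → (3.45,4.96)
v5: (1.5,3) → rotate → (1.13470,3.15634) → ×s → (1.13942,3.16949) → (1.14,3.17)

Cross-section at z=0.5: (-0.70,-2.61) (0.97,-3.93) (4.34,-2.52) (3.45,4.96) (1.14,3.17)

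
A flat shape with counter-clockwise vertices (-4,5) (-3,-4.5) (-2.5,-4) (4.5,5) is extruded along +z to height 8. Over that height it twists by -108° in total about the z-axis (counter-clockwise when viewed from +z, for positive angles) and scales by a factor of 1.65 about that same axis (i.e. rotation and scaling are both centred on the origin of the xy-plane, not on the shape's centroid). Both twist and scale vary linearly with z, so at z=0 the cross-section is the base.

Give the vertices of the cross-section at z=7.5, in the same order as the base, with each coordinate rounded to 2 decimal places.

t = z/height = 7.5/8 = 0.9375
s = 1 + (scale-1)·z/height = 1 + (1.65-1)·7.5/8 = 1.609375
θ = twist·z/height = -108°·7.5/8 = -101.2500° = -1.767146 rad
cos θ = -0.195090, sin θ = -0.980785 (intermediates below are computed at full precision and shown rounded to 5 d.p.)
v1: (-4,5) → rotate → (5.68429,2.94769) → ×s → (9.14815,4.74394) → (9.15,4.74)
v2: (-3,-4.5) → rotate → (-3.82826,3.82026) → ×s → (-6.16111,6.14823) → (-6.16,6.15)
v3: (-2.5,-4) → rotate → (-3.43542,3.23232) → ×s → (-5.52887,5.20202) → (-5.53,5.20)
v4: (4.5,5) → rotate → (4.02602,-5.38899) → ×s → (6.47938,-8.67290) → (6.48,-8.67)

Cross-section at z=7.5: (9.15,4.74) (-6.16,6.15) (-5.53,5.20) (6.48,-8.67)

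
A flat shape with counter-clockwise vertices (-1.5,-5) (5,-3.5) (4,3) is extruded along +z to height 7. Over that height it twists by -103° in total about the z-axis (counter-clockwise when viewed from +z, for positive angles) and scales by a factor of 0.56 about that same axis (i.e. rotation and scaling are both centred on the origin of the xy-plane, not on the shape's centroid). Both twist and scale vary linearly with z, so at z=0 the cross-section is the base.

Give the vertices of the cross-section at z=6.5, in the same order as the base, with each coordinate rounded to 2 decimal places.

t = z/height = 6.5/7 = 0.928571
s = 1 + (scale-1)·z/height = 1 + (0.56-1)·6.5/7 = 0.591429
θ = twist·z/height = -103°·6.5/7 = -95.6429° = -1.669283 rad
cos θ = -0.098327, sin θ = -0.995154 (intermediates below are computed at full precision and shown rounded to 5 d.p.)
v1: (-1.5,-5) → rotate → (-4.82828,1.98437) → ×s → (-2.85558,1.17361) → (-2.86,1.17)
v2: (5,-3.5) → rotate → (-3.97468,-4.63163) → ×s → (-2.35074,-2.73928) → (-2.35,-2.74)
v3: (4,3) → rotate → (2.59215,-4.27560) → ×s → (1.53307,-2.52871) → (1.53,-2.53)

Cross-section at z=6.5: (-2.86,1.17) (-2.35,-2.74) (1.53,-2.53)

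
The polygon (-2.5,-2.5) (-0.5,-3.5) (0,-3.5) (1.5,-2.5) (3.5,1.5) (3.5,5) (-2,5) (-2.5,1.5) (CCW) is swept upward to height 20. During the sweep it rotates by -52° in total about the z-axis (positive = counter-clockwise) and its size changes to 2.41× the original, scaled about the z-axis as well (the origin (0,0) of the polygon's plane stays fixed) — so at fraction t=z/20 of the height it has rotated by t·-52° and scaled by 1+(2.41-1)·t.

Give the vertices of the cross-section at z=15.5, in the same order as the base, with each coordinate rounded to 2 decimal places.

t = z/height = 15.5/20 = 0.775
s = 1 + (scale-1)·z/height = 1 + (2.41-1)·15.5/20 = 2.092750
θ = twist·z/height = -52°·15.5/20 = -40.3000° = -0.703368 rad
cos θ = 0.762668, sin θ = -0.646790 (intermediates below are computed at full precision and shown rounded to 5 d.p.)
v1: (-2.5,-2.5) → rotate → (-3.52365,-0.28970) → ×s → (-7.37411,-0.60626) → (-7.37,-0.61)
v2: (-0.5,-3.5) → rotate → (-2.64510,-2.34594) → ×s → (-5.53553,-4.90947) → (-5.54,-4.91)
v3: (0,-3.5) → rotate → (-2.26376,-2.66934) → ×s → (-4.73749,-5.58626) → (-4.74,-5.59)
v4: (1.5,-2.5) → rotate → (-0.47297,-2.87686) → ×s → (-0.98981,-6.02054) → (-0.99,-6.02)
v5: (3.5,1.5) → rotate → (3.63952,-1.11976) → ×s → (7.61661,-2.34338) → (7.62,-2.34)
v6: (3.5,5) → rotate → (5.90329,1.54958) → ×s → (12.35411,3.24288) → (12.35,3.24)
v7: (-2,5) → rotate → (1.70861,5.10692) → ×s → (3.57570,10.68751) → (3.58,10.69)
v8: (-2.5,1.5) → rotate → (-0.93649,2.76098) → ×s → (-1.95983,5.77803) → (-1.96,5.78)

Cross-section at z=15.5: (-7.37,-0.61) (-5.54,-4.91) (-4.74,-5.59) (-0.99,-6.02) (7.62,-2.34) (12.35,3.24) (3.58,10.69) (-1.96,5.78)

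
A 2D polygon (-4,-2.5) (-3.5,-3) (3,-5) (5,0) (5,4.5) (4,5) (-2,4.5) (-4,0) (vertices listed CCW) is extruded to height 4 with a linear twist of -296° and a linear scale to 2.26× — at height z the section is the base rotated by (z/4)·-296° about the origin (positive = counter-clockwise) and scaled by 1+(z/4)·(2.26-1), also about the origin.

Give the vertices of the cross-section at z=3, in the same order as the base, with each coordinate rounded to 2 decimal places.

Cross-section at z=3: (9.04,-1.59) (8.96,-0.22) (2.17,11.13) (-7.23,6.51) (-13.08,0.00) (-12.29,-2.02) (-2.97,-9.11) (5.78,-5.21)

t = z/height = 3/4 = 0.75
s = 1 + (scale-1)·z/height = 1 + (2.26-1)·3/4 = 1.945000
θ = twist·z/height = -296°·3/4 = -222.0000° = -3.874631 rad
cos θ = -0.743145, sin θ = 0.669131 (intermediates below are computed at full precision and shown rounded to 5 d.p.)
v1: (-4,-2.5) → rotate → (4.64541,-0.81866) → ×s → (9.03531,-1.59229) → (9.04,-1.59)
v2: (-3.5,-3) → rotate → (4.60840,-0.11252) → ×s → (8.96334,-0.21886) → (8.96,-0.22)
v3: (3,-5) → rotate → (1.11622,5.72312) → ×s → (2.17105,11.13146) → (2.17,11.13)
v4: (5,0) → rotate → (-3.71572,3.34565) → ×s → (-7.22708,6.50730) → (-7.23,6.51)
v5: (5,4.5) → rotate → (-6.72681,0.00150) → ×s → (-13.08365,0.00292) → (-13.08,0.00)
v6: (4,5) → rotate → (-6.31823,-1.03920) → ×s → (-12.28896,-2.02125) → (-12.29,-2.02)
v7: (-2,4.5) → rotate → (-1.52480,-4.68241) → ×s → (-2.96573,-9.10729) → (-2.97,-9.11)
v8: (-4,0) → rotate → (2.97258,-2.67652) → ×s → (5.78167,-5.20584) → (5.78,-5.21)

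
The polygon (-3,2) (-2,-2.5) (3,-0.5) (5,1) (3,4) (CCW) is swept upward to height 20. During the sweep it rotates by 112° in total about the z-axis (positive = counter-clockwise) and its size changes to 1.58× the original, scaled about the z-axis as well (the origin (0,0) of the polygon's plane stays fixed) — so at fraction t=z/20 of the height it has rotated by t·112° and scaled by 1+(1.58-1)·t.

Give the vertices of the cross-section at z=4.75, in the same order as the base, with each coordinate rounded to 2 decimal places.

t = z/height = 4.75/20 = 0.2375
s = 1 + (scale-1)·z/height = 1 + (1.58-1)·4.75/20 = 1.137750
θ = twist·z/height = 112°·4.75/20 = 26.6000° = 0.464258 rad
cos θ = 0.894154, sin θ = 0.447759 (intermediates below are computed at full precision and shown rounded to 5 d.p.)
v1: (-3,2) → rotate → (-3.57798,0.44503) → ×s → (-4.07085,0.50633) → (-4.07,0.51)
v2: (-2,-2.5) → rotate → (-0.66891,-3.13090) → ×s → (-0.76105,-3.56219) → (-0.76,-3.56)
v3: (3,-0.5) → rotate → (2.90634,0.89620) → ×s → (3.30669,1.01965) → (3.31,1.02)
v4: (5,1) → rotate → (4.02301,3.13295) → ×s → (4.57718,3.56451) → (4.58,3.56)
v5: (3,4) → rotate → (0.89143,4.91989) → ×s → (1.01422,5.59761) → (1.01,5.60)

Cross-section at z=4.75: (-4.07,0.51) (-0.76,-3.56) (3.31,1.02) (4.58,3.56) (1.01,5.60)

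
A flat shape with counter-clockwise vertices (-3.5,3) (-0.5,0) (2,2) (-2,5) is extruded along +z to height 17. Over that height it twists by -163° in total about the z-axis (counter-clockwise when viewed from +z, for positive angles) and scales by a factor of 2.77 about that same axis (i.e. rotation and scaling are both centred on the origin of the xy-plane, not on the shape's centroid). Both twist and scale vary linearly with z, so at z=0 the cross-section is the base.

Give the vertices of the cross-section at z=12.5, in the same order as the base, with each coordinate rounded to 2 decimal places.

t = z/height = 12.5/17 = 0.735294
s = 1 + (scale-1)·z/height = 1 + (2.77-1)·12.5/17 = 2.301471
θ = twist·z/height = -163°·12.5/17 = -119.8529° = -2.091828 rad
cos θ = -0.497776, sin θ = -0.867306 (intermediates below are computed at full precision and shown rounded to 5 d.p.)
v1: (-3.5,3) → rotate → (4.34413,1.54224) → ×s → (9.99789,3.54943) → (10.00,3.55)
v2: (-0.5,0) → rotate → (0.24889,0.43365) → ×s → (0.57281,0.99804) → (0.57,1.00)
v3: (2,2) → rotate → (0.73906,-2.73016) → ×s → (1.70093,-6.28339) → (1.70,-6.28)
v4: (-2,5) → rotate → (5.33208,-0.75427) → ×s → (12.27163,-1.73592) → (12.27,-1.74)

Cross-section at z=12.5: (10.00,3.55) (0.57,1.00) (1.70,-6.28) (12.27,-1.74)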